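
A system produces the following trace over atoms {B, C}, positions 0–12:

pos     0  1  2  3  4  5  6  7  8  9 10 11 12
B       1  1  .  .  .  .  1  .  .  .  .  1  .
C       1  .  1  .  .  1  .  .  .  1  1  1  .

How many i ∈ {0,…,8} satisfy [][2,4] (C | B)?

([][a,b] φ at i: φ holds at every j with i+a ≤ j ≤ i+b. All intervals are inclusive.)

Evaluate at each i in [0,8]:
  i=0: ✗ (fails at j=3)
  i=1: ✗ (fails at j=3)
  i=2: ✗ (fails at j=4)
  i=3: ✗ (fails at j=7)
  i=4: ✗ (fails at j=7)
  i=5: ✗ (fails at j=7)
  i=6: ✗ (fails at j=8)
  i=7: ✓ (all of [9,11])
  i=8: ✗ (fails at j=12)
Positions where it holds: {7} → 1.

1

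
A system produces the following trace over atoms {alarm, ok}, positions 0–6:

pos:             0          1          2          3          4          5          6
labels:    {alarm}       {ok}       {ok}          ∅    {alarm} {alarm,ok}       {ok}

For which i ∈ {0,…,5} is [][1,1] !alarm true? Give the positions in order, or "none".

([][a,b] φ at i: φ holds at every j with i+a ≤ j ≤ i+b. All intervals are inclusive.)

Evaluate at each i in [0,5]:
  i=0: ✓ (all of [1,1])
  i=1: ✓ (all of [2,2])
  i=2: ✓ (all of [3,3])
  i=3: ✗ (fails at j=4)
  i=4: ✗ (fails at j=5)
  i=5: ✓ (all of [6,6])

0, 1, 2, 5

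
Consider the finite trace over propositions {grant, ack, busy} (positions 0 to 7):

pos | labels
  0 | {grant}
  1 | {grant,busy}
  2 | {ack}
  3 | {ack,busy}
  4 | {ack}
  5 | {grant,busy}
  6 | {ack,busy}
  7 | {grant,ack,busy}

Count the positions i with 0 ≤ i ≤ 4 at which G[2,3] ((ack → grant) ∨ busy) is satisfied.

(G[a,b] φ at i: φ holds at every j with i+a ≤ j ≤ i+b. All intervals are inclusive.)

2

Evaluate at each i in [0,4]:
  i=0: ✗ (fails at j=2)
  i=1: ✗ (fails at j=4)
  i=2: ✗ (fails at j=4)
  i=3: ✓ (all of [5,6])
  i=4: ✓ (all of [6,7])
Positions where it holds: {3, 4} → 2.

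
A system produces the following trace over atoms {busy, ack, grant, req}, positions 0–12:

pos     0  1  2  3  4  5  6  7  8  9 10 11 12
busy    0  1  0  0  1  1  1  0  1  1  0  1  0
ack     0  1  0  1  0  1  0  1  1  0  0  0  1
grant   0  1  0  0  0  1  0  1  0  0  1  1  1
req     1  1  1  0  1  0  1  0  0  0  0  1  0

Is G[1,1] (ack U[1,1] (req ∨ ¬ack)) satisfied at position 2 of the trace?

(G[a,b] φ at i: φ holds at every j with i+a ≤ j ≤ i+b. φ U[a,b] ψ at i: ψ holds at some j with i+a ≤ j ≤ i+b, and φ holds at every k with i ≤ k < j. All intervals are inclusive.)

True

Check (ack U[1,1] (req ∨ ¬ack)) at every j in [3,3]:
  j=3: holds
All positions satisfy it → formula holds.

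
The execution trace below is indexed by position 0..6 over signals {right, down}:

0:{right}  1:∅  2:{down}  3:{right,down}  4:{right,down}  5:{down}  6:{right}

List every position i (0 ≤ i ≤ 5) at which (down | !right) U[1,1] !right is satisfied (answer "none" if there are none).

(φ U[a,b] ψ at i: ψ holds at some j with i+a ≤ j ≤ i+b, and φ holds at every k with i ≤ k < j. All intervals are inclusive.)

1, 4

Evaluate at each i in [0,5]:
  i=0: ✗ (lhs fails at k=0 before rhs at j=1)
  i=1: ✓ (rhs at j=2; lhs holds on [1,1])
  i=2: ✗ (no rhs in [3,3])
  i=3: ✗ (no rhs in [4,4])
  i=4: ✓ (rhs at j=5; lhs holds on [4,4])
  i=5: ✗ (no rhs in [6,6])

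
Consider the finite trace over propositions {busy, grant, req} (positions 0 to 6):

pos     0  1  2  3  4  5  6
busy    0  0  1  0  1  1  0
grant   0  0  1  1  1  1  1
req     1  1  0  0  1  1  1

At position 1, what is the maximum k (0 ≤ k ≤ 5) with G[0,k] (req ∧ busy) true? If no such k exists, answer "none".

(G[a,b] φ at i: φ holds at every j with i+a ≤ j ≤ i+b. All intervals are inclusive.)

(req ∧ busy) must hold from j=1 onward; find where it first fails.
  j=1: fails → no k works.

none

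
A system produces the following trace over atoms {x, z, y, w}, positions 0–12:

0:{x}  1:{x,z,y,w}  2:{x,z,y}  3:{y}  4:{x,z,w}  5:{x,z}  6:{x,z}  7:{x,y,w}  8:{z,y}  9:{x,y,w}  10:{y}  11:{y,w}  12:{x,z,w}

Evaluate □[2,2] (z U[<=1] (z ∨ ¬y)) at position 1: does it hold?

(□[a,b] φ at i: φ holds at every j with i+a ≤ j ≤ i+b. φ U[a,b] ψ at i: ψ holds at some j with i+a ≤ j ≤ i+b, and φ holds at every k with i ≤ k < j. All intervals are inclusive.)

Check (z U[<=1] (z ∨ ¬y)) at every j in [3,3]:
  j=3: fails
Fails at j=3 → formula fails.

False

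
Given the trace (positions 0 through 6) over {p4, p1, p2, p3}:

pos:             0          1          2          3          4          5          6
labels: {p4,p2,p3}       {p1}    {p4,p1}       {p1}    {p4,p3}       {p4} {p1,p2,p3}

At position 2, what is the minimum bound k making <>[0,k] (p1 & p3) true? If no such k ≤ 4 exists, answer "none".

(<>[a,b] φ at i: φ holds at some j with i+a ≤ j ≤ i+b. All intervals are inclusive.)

Scan j = 2,3,… for (p1 & p3):
  j=2: fails
  j=3: fails
  j=4: fails
  j=5: fails
  j=6: holds
First hit at j=6, so smallest k = 6-2 = 4.

4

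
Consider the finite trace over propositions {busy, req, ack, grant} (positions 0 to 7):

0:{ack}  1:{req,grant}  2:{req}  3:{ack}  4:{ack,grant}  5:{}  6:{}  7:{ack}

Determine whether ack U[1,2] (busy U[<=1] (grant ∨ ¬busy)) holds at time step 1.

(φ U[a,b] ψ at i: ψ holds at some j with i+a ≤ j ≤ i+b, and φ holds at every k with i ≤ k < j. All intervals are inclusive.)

Does not hold

Need some j in [2,3] with (busy U[<=1] (grant ∨ ¬busy)), and ack at every k in [1,j-1].
  j=2: (busy U[<=1] (grant ∨ ¬busy)) holds, but ack fails at k=1 → not this j.
  j=3: (busy U[<=1] (grant ∨ ¬busy)) holds, but ack fails at k=1 → not this j.
No j in the window works → until fails.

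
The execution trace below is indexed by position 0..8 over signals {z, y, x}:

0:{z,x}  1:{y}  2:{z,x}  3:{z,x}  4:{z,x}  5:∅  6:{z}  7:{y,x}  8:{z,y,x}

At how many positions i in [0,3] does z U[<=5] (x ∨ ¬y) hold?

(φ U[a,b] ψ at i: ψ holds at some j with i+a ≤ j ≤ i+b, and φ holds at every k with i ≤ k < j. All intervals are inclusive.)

Evaluate at each i in [0,3]:
  i=0: ✓ (rhs at j=0)
  i=1: ✗ (lhs fails at k=1 before rhs at j=2)
  i=2: ✓ (rhs at j=2)
  i=3: ✓ (rhs at j=3)
Positions where it holds: {0, 2, 3} → 3.

3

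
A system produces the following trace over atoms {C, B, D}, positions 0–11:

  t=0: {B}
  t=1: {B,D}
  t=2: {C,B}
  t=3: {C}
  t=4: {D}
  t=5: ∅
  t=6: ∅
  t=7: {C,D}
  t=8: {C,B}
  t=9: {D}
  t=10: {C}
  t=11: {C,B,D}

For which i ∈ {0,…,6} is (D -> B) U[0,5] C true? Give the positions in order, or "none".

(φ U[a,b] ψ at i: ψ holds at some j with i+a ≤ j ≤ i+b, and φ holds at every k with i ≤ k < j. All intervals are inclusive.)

0, 1, 2, 3, 5, 6

Evaluate at each i in [0,6]:
  i=0: ✓ (rhs at j=2; lhs holds on [0,1])
  i=1: ✓ (rhs at j=2; lhs holds on [1,1])
  i=2: ✓ (rhs at j=2)
  i=3: ✓ (rhs at j=3)
  i=4: ✗ (lhs fails at k=4 before rhs at j=7)
  i=5: ✓ (rhs at j=7; lhs holds on [5,6])
  i=6: ✓ (rhs at j=7; lhs holds on [6,6])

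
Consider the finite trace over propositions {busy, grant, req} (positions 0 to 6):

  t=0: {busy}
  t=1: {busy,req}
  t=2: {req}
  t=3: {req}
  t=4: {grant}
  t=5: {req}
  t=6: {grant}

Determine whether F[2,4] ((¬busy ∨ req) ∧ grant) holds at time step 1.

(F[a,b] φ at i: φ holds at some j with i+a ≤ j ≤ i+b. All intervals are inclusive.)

Holds

Check ((¬busy ∨ req) ∧ grant) at each j in [3,5]:
  j=3: false
  j=4: true
  j=5: false
Found at j=4 → formula holds.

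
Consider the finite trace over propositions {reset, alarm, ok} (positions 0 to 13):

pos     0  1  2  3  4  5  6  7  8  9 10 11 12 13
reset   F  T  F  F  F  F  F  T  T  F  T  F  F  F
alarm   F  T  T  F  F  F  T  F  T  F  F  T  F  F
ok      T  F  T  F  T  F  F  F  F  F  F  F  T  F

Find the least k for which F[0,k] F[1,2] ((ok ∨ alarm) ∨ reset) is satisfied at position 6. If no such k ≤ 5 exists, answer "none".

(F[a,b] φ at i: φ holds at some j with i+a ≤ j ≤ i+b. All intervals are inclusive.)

Scan j = 6,7,… for F[1,2] ((ok ∨ alarm) ∨ reset):
  j=6: holds
First hit at j=6, so smallest k = 6-6 = 0.

0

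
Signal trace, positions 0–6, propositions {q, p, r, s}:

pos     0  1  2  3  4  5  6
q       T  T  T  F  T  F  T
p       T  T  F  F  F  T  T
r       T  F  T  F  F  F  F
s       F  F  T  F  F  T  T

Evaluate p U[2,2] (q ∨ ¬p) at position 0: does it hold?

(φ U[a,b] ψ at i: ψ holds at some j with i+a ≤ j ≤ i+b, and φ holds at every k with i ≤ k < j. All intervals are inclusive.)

Need some j in [2,2] with (q ∨ ¬p), and p at every k in [0,j-1].
  j=2: (q ∨ ¬p) holds; p holds at every k in [0,1] → satisfied.

True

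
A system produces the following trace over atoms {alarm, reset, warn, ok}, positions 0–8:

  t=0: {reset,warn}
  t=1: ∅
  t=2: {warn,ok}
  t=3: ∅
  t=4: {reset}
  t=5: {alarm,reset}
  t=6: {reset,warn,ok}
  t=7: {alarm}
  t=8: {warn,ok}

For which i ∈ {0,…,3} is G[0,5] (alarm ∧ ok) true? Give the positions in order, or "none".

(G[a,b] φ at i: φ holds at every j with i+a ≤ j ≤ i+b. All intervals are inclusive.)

none

Evaluate at each i in [0,3]:
  i=0: ✗ (fails at j=0)
  i=1: ✗ (fails at j=1)
  i=2: ✗ (fails at j=2)
  i=3: ✗ (fails at j=3)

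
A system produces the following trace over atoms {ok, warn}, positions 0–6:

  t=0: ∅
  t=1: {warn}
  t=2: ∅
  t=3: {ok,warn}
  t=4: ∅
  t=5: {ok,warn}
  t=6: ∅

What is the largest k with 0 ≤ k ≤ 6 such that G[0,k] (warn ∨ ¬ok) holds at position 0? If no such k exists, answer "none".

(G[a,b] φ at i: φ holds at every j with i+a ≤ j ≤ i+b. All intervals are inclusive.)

(warn ∨ ¬ok) must hold from j=0 onward; find where it first fails.
  j=0: holds
  j=1: holds
  j=2: holds
  j=3: holds
  j=4: holds
  j=5: holds
  j=6: holds
Holds through j=6; largest k = 6.

6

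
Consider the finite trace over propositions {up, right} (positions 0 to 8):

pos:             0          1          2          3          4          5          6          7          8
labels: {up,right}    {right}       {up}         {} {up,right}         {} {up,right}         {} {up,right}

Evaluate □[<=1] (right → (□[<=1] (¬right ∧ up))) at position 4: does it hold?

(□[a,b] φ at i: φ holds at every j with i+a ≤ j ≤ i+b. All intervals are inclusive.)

Check (right → (□[<=1] (¬right ∧ up))) at every j in [4,5]:
  j=4: antecedent true; consequent fails at 4 → ✗
  j=5: antecedent false → ✓
Fails at j=4 → formula fails.

False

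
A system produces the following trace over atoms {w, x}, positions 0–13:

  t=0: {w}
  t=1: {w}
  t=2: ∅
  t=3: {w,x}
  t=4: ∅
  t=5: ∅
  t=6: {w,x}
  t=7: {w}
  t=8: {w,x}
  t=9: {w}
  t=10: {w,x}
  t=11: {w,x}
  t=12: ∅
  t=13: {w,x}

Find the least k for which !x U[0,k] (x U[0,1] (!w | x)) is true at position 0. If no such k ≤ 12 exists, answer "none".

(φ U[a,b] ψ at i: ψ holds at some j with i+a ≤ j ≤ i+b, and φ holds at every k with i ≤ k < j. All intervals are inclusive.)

Need earliest j ≥ 0 with (x U[0,1] (!w | x)), and !x at every k in [0,j-1].
  j=0: rhs fails.
  j=1: rhs fails.
  j=2: rhs holds; lhs holds on [0,1]. k = 2.

2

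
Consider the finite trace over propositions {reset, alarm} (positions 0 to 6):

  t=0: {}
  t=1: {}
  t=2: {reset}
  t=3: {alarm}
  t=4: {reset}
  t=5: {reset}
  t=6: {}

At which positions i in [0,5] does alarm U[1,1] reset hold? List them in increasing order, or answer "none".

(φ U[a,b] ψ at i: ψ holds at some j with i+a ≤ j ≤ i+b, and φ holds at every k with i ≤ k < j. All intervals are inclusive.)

Evaluate at each i in [0,5]:
  i=0: ✗ (no rhs in [1,1])
  i=1: ✗ (lhs fails at k=1 before rhs at j=2)
  i=2: ✗ (no rhs in [3,3])
  i=3: ✓ (rhs at j=4; lhs holds on [3,3])
  i=4: ✗ (lhs fails at k=4 before rhs at j=5)
  i=5: ✗ (no rhs in [6,6])

3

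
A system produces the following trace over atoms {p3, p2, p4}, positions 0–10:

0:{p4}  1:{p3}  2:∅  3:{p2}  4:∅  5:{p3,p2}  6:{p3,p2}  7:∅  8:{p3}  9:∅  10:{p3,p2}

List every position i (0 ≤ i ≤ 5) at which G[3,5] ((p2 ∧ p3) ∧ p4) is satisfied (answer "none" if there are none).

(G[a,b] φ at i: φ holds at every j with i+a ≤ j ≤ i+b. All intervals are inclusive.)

Evaluate at each i in [0,5]:
  i=0: ✗ (fails at j=3)
  i=1: ✗ (fails at j=4)
  i=2: ✗ (fails at j=5)
  i=3: ✗ (fails at j=6)
  i=4: ✗ (fails at j=7)
  i=5: ✗ (fails at j=8)

none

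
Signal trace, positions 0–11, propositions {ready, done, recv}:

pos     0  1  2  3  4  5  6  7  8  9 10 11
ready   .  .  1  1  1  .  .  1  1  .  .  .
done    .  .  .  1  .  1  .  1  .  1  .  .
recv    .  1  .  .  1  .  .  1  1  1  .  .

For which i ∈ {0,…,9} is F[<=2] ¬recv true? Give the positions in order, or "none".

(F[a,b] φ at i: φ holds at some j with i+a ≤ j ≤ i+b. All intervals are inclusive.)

Evaluate at each i in [0,9]:
  i=0: ✓ (witness j=0)
  i=1: ✓ (witness j=2)
  i=2: ✓ (witness j=2)
  i=3: ✓ (witness j=3)
  i=4: ✓ (witness j=5)
  i=5: ✓ (witness j=5)
  i=6: ✓ (witness j=6)
  i=7: ✗ (none in [7,9])
  i=8: ✓ (witness j=10)
  i=9: ✓ (witness j=10)

0, 1, 2, 3, 4, 5, 6, 8, 9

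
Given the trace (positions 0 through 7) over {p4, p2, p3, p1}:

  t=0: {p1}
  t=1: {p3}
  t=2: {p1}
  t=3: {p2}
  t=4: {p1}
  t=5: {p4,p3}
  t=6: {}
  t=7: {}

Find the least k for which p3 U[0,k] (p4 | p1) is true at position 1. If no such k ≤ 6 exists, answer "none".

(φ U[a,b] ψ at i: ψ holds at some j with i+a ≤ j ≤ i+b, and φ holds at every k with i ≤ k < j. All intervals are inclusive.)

Need earliest j ≥ 1 with (p4 | p1), and p3 at every k in [1,j-1].
  j=1: rhs fails.
  j=2: rhs holds; lhs holds on [1,1]. k = 1.

1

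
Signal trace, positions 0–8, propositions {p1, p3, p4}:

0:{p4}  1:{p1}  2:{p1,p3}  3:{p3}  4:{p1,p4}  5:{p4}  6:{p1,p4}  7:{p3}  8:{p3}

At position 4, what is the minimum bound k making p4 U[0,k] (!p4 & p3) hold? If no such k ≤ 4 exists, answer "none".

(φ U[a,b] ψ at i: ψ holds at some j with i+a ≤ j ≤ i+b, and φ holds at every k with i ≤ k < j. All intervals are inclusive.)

3

Need earliest j ≥ 4 with (!p4 & p3), and p4 at every k in [4,j-1].
  j=4: rhs fails.
  j=5: rhs fails.
  j=6: rhs fails.
  j=7: rhs holds; lhs holds on [4,6]. k = 3.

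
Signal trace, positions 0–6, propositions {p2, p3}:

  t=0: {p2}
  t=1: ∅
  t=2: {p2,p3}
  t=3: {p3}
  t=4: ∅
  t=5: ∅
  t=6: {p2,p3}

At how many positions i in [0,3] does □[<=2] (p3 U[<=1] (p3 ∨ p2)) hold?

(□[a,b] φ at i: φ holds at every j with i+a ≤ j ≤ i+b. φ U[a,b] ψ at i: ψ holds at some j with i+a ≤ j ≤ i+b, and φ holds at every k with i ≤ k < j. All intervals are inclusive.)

Evaluate at each i in [0,3]:
  i=0: ✗ (fails at j=1)
  i=1: ✗ (fails at j=1)
  i=2: ✗ (fails at j=4)
  i=3: ✗ (fails at j=4)
Positions where it holds: {} → 0.

0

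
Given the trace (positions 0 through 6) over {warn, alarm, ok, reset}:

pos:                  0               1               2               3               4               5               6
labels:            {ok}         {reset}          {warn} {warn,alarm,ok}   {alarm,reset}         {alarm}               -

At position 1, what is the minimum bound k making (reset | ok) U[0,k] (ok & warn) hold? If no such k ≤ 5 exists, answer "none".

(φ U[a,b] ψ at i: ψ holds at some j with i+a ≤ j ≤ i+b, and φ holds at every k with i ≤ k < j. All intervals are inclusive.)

none

Need earliest j ≥ 1 with (ok & warn), and (reset | ok) at every k in [1,j-1].
  j=1: rhs fails.
  j=2: rhs fails.
  j=3: rhs holds but lhs fails at k=2.
  j=4: rhs fails.
  j=5: rhs fails.
  j=6: rhs fails.
No witness within the range → none.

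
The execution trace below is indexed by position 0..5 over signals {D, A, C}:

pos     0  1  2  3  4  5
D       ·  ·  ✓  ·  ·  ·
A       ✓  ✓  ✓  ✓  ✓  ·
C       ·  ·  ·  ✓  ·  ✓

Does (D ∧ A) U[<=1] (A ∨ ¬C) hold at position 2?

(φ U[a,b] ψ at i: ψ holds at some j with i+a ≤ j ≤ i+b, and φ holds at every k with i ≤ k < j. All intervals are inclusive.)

Need some j in [2,3] with (A ∨ ¬C), and (D ∧ A) at every k in [2,j-1].
  j=2: (A ∨ ¬C) holds; no prefix to check → satisfied.

Yes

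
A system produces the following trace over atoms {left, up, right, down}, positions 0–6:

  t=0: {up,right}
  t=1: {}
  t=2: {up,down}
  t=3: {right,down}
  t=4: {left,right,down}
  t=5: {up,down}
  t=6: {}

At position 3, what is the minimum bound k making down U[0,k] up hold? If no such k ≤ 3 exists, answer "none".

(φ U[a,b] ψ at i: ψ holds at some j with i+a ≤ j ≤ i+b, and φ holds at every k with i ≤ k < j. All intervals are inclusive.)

2

Need earliest j ≥ 3 with up, and down at every k in [3,j-1].
  j=3: rhs fails.
  j=4: rhs fails.
  j=5: rhs holds; lhs holds on [3,4]. k = 2.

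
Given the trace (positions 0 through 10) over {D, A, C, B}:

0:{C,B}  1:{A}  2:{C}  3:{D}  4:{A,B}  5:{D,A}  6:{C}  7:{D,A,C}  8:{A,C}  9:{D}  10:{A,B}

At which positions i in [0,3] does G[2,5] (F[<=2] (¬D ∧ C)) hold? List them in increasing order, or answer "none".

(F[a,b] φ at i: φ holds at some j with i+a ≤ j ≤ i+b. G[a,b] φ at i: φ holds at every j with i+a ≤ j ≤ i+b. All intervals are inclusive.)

Evaluate at each i in [0,3]:
  i=0: ✗ (fails at j=3)
  i=1: ✗ (fails at j=3)
  i=2: ✓ (all of [4,7])
  i=3: ✓ (all of [5,8])

2, 3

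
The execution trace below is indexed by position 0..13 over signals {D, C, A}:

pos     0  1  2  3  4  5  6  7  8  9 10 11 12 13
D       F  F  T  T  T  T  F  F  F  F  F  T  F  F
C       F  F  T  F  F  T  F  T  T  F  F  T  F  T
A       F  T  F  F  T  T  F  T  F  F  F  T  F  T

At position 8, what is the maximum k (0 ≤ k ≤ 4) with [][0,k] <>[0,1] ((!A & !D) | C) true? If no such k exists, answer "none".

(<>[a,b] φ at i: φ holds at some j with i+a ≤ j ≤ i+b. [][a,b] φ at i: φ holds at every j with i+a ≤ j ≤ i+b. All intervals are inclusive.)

4

<>[0,1] ((!A & !D) | C) must hold from j=8 onward; find where it first fails.
  j=8: holds
  j=9: holds
  j=10: holds
  j=11: holds
  j=12: holds
Holds through j=12; largest k = 4.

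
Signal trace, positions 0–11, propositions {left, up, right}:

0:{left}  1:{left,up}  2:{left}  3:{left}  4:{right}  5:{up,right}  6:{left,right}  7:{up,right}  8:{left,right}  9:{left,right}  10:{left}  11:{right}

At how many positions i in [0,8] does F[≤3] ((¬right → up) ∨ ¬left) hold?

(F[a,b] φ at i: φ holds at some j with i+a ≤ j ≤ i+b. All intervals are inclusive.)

Evaluate at each i in [0,8]:
  i=0: ✓ (witness j=1)
  i=1: ✓ (witness j=1)
  i=2: ✓ (witness j=4)
  i=3: ✓ (witness j=4)
  i=4: ✓ (witness j=4)
  i=5: ✓ (witness j=5)
  i=6: ✓ (witness j=6)
  i=7: ✓ (witness j=7)
  i=8: ✓ (witness j=8)
Positions where it holds: {0, 1, 2, 3, 4, 5, 6, 7, 8} → 9.

9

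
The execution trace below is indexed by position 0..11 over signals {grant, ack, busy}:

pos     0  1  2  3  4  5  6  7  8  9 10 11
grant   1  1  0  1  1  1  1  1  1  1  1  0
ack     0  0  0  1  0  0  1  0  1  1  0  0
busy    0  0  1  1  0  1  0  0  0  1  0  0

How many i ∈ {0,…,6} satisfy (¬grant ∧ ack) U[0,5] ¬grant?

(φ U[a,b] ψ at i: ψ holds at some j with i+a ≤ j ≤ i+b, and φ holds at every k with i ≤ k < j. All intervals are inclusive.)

Evaluate at each i in [0,6]:
  i=0: ✗ (lhs fails at k=0 before rhs at j=2)
  i=1: ✗ (lhs fails at k=1 before rhs at j=2)
  i=2: ✓ (rhs at j=2)
  i=3: ✗ (no rhs in [3,8])
  i=4: ✗ (no rhs in [4,9])
  i=5: ✗ (no rhs in [5,10])
  i=6: ✗ (lhs fails at k=6 before rhs at j=11)
Positions where it holds: {2} → 1.

1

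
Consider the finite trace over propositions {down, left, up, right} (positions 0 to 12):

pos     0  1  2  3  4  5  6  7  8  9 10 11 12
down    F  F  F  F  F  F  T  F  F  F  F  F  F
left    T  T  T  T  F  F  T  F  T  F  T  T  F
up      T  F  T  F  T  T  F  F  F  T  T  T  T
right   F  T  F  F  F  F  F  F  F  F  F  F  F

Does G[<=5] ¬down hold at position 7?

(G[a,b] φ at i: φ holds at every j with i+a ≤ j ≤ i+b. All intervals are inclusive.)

Check ¬down at every j in [7,12]:
  j=7: true
  j=8: true
  j=9: true
  j=10: true
  j=11: true
  j=12: true
All positions satisfy it → formula holds.

Yes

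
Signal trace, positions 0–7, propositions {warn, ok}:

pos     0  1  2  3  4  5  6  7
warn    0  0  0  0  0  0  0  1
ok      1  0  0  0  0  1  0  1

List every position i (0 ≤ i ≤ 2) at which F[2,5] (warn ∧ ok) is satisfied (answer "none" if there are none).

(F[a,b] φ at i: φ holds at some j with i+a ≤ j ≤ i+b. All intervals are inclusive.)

2

Evaluate at each i in [0,2]:
  i=0: ✗ (none in [2,5])
  i=1: ✗ (none in [3,6])
  i=2: ✓ (witness j=7)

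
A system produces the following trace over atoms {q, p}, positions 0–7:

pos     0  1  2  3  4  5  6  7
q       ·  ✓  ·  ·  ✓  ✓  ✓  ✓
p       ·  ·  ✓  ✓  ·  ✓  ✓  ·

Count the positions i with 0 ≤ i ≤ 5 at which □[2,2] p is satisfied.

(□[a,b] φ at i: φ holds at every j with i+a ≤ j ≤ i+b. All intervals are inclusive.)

Evaluate at each i in [0,5]:
  i=0: ✓ (all of [2,2])
  i=1: ✓ (all of [3,3])
  i=2: ✗ (fails at j=4)
  i=3: ✓ (all of [5,5])
  i=4: ✓ (all of [6,6])
  i=5: ✗ (fails at j=7)
Positions where it holds: {0, 1, 3, 4} → 4.

4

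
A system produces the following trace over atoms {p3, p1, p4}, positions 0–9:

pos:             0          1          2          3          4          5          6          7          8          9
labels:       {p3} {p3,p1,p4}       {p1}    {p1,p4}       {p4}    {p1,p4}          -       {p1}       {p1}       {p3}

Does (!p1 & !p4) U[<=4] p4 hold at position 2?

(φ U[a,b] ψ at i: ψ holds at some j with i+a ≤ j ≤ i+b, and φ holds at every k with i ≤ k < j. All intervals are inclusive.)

Need some j in [2,6] with p4, and (!p1 & !p4) at every k in [2,j-1].
  j=2: p4 false.
  j=3: p4 holds, but (!p1 & !p4) fails at k=2 → not this j.
  j=4: p4 holds, but (!p1 & !p4) fails at k=2 → not this j.
  j=5: p4 holds, but (!p1 & !p4) fails at k=2 → not this j.
  j=6: p4 false.
No j in the window works → until fails.

Does not hold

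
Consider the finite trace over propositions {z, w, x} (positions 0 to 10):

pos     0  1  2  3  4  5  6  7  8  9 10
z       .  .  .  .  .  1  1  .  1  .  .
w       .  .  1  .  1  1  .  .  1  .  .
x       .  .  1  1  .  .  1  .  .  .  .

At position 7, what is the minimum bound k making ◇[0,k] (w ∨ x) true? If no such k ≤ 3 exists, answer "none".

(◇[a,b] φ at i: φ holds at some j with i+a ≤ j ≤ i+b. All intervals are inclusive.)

1

Scan j = 7,8,… for (w ∨ x):
  j=7: fails
  j=8: holds
First hit at j=8, so smallest k = 8-7 = 1.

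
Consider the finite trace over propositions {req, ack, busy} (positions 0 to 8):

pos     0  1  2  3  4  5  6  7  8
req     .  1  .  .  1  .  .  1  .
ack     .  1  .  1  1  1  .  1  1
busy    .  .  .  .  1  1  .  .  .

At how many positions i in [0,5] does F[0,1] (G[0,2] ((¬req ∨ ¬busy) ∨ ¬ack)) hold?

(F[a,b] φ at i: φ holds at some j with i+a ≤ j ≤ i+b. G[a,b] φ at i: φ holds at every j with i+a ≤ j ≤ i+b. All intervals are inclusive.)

4

Evaluate at each i in [0,5]:
  i=0: ✓ (witness j=0)
  i=1: ✓ (witness j=1)
  i=2: ✗ (none in [2,3])
  i=3: ✗ (none in [3,4])
  i=4: ✓ (witness j=5)
  i=5: ✓ (witness j=5)
Positions where it holds: {0, 1, 4, 5} → 4.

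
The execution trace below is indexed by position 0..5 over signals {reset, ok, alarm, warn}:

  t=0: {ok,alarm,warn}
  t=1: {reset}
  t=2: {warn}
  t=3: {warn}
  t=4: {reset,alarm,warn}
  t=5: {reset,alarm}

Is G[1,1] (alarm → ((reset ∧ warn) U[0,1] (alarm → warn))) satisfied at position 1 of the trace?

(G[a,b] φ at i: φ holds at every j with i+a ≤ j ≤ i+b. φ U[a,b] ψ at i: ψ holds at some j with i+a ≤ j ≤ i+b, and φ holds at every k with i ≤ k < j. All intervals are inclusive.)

Check (alarm → ((reset ∧ warn) U[0,1] (alarm → warn))) at every j in [2,2]:
  j=2: antecedent false → ✓
All positions satisfy it → formula holds.

Holds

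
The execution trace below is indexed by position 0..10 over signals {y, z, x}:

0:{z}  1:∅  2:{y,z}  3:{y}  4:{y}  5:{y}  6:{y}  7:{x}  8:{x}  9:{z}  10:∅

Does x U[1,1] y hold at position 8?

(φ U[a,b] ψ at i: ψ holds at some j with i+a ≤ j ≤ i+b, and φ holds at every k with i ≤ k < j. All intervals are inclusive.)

No

Need some j in [9,9] with y, and x at every k in [8,j-1].
  j=9: y false.
No j in the window works → until fails.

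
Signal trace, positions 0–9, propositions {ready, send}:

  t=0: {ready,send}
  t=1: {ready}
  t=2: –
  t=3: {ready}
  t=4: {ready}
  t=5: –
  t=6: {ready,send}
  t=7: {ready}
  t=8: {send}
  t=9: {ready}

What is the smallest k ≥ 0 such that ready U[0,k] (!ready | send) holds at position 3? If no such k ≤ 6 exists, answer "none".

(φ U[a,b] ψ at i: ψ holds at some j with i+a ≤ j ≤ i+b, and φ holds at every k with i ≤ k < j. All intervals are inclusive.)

2

Need earliest j ≥ 3 with (!ready | send), and ready at every k in [3,j-1].
  j=3: rhs fails.
  j=4: rhs fails.
  j=5: rhs holds; lhs holds on [3,4]. k = 2.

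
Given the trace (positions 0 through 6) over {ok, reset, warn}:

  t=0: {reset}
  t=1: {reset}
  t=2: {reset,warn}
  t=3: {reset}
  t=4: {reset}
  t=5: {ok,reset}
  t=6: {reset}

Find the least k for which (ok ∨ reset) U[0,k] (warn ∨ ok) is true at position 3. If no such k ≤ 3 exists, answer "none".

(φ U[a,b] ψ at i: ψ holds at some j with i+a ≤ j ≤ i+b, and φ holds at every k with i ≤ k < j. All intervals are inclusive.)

Need earliest j ≥ 3 with (warn ∨ ok), and (ok ∨ reset) at every k in [3,j-1].
  j=3: rhs fails.
  j=4: rhs fails.
  j=5: rhs holds; lhs holds on [3,4]. k = 2.

2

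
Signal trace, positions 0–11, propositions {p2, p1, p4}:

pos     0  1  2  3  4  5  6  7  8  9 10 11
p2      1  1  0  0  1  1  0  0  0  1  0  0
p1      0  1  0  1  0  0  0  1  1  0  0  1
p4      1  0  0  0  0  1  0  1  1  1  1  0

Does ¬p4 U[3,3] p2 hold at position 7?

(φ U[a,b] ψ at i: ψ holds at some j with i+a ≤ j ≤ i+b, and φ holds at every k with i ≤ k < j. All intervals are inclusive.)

Need some j in [10,10] with p2, and ¬p4 at every k in [7,j-1].
  j=10: p2 false.
No j in the window works → until fails.

No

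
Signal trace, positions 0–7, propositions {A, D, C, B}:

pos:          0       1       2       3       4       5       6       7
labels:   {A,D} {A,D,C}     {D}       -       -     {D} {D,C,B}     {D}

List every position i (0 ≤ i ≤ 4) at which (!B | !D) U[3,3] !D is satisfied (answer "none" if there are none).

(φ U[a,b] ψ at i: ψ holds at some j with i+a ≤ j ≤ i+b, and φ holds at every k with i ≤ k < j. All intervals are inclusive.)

Evaluate at each i in [0,4]:
  i=0: ✓ (rhs at j=3; lhs holds on [0,2])
  i=1: ✓ (rhs at j=4; lhs holds on [1,3])
  i=2: ✗ (no rhs in [5,5])
  i=3: ✗ (no rhs in [6,6])
  i=4: ✗ (no rhs in [7,7])

0, 1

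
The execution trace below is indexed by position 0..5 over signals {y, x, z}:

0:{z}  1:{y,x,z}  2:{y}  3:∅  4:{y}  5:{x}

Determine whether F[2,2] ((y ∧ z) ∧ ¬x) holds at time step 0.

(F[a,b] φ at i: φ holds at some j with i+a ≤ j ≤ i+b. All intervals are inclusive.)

No

Check ((y ∧ z) ∧ ¬x) at each j in [2,2]:
  j=2: false
No position in the window satisfies it → formula fails.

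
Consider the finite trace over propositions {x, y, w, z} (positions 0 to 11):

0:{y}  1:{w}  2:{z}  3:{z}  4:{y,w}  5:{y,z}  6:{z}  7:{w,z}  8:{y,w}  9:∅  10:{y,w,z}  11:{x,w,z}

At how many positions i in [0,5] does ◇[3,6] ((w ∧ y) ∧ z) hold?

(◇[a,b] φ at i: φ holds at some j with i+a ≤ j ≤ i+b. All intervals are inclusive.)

2

Evaluate at each i in [0,5]:
  i=0: ✗ (none in [3,6])
  i=1: ✗ (none in [4,7])
  i=2: ✗ (none in [5,8])
  i=3: ✗ (none in [6,9])
  i=4: ✓ (witness j=10)
  i=5: ✓ (witness j=10)
Positions where it holds: {4, 5} → 2.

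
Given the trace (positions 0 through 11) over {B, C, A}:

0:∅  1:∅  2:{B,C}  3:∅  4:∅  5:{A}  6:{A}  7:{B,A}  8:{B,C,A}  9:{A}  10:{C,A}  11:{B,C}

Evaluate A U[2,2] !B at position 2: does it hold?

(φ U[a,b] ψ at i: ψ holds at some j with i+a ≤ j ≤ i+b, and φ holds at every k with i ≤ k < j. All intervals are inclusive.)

No

Need some j in [4,4] with !B, and A at every k in [2,j-1].
  j=4: !B holds, but A fails at k=2 → not this j.
No j in the window works → until fails.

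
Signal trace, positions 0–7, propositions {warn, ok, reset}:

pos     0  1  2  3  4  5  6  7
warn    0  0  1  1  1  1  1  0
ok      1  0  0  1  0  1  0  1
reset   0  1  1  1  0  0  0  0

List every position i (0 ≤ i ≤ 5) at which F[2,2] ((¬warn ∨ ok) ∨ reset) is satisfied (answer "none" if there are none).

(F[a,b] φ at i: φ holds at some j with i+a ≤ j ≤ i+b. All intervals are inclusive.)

0, 1, 3, 5

Evaluate at each i in [0,5]:
  i=0: ✓ (witness j=2)
  i=1: ✓ (witness j=3)
  i=2: ✗ (none in [4,4])
  i=3: ✓ (witness j=5)
  i=4: ✗ (none in [6,6])
  i=5: ✓ (witness j=7)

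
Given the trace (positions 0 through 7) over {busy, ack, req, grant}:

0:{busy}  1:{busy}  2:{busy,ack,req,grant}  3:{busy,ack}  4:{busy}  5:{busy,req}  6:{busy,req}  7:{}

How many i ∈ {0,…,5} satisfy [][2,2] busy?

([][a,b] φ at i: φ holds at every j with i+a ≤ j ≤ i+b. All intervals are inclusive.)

Evaluate at each i in [0,5]:
  i=0: ✓ (all of [2,2])
  i=1: ✓ (all of [3,3])
  i=2: ✓ (all of [4,4])
  i=3: ✓ (all of [5,5])
  i=4: ✓ (all of [6,6])
  i=5: ✗ (fails at j=7)
Positions where it holds: {0, 1, 2, 3, 4} → 5.

5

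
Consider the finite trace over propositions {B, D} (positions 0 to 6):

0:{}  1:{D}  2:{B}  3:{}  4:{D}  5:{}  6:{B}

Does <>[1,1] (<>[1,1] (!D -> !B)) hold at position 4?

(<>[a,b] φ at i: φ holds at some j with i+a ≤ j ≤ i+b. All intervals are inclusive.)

Does not hold

Check <>[1,1] (!D -> !B) at each j in [5,5]:
  j=5: fails (none in [6,6])
No position in the window satisfies it → formula fails.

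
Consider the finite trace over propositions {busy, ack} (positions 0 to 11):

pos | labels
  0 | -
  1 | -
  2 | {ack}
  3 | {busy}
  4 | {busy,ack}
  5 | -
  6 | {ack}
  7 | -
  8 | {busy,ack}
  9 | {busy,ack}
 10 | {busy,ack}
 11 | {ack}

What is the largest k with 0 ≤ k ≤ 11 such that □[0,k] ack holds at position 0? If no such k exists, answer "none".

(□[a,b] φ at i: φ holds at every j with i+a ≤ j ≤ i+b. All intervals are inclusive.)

ack must hold from j=0 onward; find where it first fails.
  j=0: fails → no k works.

none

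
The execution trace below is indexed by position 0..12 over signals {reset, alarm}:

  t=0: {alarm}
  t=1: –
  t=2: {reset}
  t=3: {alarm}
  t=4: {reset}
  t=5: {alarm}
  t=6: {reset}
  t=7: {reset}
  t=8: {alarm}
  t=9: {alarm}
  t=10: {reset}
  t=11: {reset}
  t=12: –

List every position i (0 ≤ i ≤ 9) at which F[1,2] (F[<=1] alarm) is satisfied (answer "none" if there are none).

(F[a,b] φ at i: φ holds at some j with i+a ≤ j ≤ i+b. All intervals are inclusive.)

Evaluate at each i in [0,9]:
  i=0: ✓ (witness j=2)
  i=1: ✓ (witness j=2)
  i=2: ✓ (witness j=3)
  i=3: ✓ (witness j=4)
  i=4: ✓ (witness j=5)
  i=5: ✓ (witness j=7)
  i=6: ✓ (witness j=7)
  i=7: ✓ (witness j=8)
  i=8: ✓ (witness j=9)
  i=9: ✗ (none in [10,11])

0, 1, 2, 3, 4, 5, 6, 7, 8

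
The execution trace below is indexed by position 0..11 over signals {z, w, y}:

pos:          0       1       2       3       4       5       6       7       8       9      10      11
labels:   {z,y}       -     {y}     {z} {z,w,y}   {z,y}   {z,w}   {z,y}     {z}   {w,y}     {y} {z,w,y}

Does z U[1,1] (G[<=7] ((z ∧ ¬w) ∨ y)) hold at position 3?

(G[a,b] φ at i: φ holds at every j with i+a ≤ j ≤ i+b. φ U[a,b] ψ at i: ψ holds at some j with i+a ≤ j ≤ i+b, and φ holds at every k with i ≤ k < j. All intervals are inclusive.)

No

Need some j in [4,4] with G[<=7] ((z ∧ ¬w) ∨ y), and z at every k in [3,j-1].
  j=4: G[<=7] ((z ∧ ¬w) ∨ y) — fails at 6.
No j in the window works → until fails.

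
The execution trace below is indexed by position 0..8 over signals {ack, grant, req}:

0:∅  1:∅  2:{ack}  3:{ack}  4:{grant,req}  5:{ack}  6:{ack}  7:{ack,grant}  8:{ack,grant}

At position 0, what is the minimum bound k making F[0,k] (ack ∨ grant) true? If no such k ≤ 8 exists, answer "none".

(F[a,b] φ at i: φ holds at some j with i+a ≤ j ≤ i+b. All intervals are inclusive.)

2

Scan j = 0,1,… for (ack ∨ grant):
  j=0: fails
  j=1: fails
  j=2: holds
First hit at j=2, so smallest k = 2-0 = 2.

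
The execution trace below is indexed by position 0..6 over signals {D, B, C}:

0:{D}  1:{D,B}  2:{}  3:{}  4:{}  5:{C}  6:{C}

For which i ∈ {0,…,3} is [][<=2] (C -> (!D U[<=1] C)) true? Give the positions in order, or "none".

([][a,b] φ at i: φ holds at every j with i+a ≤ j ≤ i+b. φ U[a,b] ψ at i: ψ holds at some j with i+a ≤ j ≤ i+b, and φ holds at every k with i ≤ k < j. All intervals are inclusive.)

0, 1, 2, 3

Evaluate at each i in [0,3]:
  i=0: ✓ (all of [0,2])
  i=1: ✓ (all of [1,3])
  i=2: ✓ (all of [2,4])
  i=3: ✓ (all of [3,5])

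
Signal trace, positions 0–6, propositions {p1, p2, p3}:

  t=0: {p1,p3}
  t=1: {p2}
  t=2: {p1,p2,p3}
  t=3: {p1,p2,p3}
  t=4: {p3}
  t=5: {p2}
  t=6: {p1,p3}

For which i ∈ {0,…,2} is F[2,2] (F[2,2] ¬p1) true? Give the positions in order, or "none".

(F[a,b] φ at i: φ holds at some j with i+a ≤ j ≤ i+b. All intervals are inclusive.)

Evaluate at each i in [0,2]:
  i=0: ✓ (witness j=2)
  i=1: ✓ (witness j=3)
  i=2: ✗ (none in [4,4])

0, 1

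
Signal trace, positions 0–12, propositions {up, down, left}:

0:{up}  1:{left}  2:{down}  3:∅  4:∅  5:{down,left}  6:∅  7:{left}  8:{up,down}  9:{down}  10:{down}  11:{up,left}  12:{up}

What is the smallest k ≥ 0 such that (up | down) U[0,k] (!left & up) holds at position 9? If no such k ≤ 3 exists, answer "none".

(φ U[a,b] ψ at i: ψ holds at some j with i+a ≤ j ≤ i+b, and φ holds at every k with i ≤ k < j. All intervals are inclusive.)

3

Need earliest j ≥ 9 with (!left & up), and (up | down) at every k in [9,j-1].
  j=9: rhs fails.
  j=10: rhs fails.
  j=11: rhs fails.
  j=12: rhs holds; lhs holds on [9,11]. k = 3.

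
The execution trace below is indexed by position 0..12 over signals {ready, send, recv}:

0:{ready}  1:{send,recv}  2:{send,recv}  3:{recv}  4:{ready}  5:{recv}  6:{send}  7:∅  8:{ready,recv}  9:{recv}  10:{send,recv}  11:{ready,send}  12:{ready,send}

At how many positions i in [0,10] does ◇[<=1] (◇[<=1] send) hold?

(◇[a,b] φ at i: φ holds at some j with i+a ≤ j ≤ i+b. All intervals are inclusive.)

Evaluate at each i in [0,10]:
  i=0: ✓ (witness j=0)
  i=1: ✓ (witness j=1)
  i=2: ✓ (witness j=2)
  i=3: ✗ (none in [3,4])
  i=4: ✓ (witness j=5)
  i=5: ✓ (witness j=5)
  i=6: ✓ (witness j=6)
  i=7: ✗ (none in [7,8])
  i=8: ✓ (witness j=9)
  i=9: ✓ (witness j=9)
  i=10: ✓ (witness j=10)
Positions where it holds: {0, 1, 2, 4, 5, 6, 8, 9, 10} → 9.

9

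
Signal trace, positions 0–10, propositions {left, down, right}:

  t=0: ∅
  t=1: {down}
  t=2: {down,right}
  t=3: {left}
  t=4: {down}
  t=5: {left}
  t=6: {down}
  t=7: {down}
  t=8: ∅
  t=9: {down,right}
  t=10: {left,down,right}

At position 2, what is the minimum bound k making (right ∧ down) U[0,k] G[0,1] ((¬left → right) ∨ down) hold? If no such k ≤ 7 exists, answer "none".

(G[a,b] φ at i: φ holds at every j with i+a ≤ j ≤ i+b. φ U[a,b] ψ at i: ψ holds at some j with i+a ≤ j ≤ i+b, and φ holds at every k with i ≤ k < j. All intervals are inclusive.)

0

Need earliest j ≥ 2 with G[0,1] ((¬left → right) ∨ down), and (right ∧ down) at every k in [2,j-1].
  j=2: rhs holds (empty prefix). k = 0.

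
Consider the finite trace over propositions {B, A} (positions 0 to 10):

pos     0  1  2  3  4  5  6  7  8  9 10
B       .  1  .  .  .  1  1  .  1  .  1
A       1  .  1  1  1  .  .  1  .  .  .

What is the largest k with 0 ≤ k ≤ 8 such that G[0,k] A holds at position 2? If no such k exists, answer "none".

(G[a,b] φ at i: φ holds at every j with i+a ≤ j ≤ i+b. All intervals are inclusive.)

A must hold from j=2 onward; find where it first fails.
  j=2: holds
  j=3: holds
  j=4: holds
  j=5: fails
Holds on [2,4], so largest k = 2.

2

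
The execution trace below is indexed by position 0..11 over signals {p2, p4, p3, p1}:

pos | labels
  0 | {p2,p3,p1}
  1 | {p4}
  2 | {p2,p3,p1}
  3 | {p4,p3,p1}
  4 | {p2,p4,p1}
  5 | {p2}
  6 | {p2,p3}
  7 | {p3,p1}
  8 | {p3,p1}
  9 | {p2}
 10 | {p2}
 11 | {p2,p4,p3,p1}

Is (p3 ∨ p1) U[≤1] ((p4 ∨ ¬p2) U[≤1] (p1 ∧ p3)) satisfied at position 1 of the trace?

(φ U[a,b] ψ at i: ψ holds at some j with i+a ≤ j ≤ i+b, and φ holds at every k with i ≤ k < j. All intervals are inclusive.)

True

Need some j in [1,2] with ((p4 ∨ ¬p2) U[≤1] (p1 ∧ p3)), and (p3 ∨ p1) at every k in [1,j-1].
  j=1: ((p4 ∨ ¬p2) U[≤1] (p1 ∧ p3)) holds; no prefix to check → satisfied.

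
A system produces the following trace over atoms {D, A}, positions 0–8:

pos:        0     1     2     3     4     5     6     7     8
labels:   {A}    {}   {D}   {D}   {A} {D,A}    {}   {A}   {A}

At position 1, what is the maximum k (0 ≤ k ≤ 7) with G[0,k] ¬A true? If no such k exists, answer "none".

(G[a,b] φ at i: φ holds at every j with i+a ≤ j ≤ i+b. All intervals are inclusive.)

¬A must hold from j=1 onward; find where it first fails.
  j=1: holds
  j=2: holds
  j=3: holds
  j=4: fails
Holds on [1,3], so largest k = 2.

2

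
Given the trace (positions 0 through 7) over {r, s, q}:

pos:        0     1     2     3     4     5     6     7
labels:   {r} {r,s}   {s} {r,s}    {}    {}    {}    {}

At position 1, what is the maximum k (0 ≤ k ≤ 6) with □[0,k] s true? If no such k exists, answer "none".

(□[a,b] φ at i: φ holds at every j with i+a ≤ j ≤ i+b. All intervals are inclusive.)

s must hold from j=1 onward; find where it first fails.
  j=1: holds
  j=2: holds
  j=3: holds
  j=4: fails
Holds on [1,3], so largest k = 2.

2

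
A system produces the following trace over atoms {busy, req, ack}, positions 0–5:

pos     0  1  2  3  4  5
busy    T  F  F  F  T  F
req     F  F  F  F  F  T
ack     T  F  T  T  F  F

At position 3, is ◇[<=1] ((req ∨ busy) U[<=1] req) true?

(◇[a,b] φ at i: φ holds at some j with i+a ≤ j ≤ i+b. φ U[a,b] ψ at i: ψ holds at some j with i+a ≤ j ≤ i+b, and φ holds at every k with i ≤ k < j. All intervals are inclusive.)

True

Check ((req ∨ busy) U[<=1] req) at each j in [3,4]:
  j=3: fails
  j=4: holds
Found at j=4 → formula holds.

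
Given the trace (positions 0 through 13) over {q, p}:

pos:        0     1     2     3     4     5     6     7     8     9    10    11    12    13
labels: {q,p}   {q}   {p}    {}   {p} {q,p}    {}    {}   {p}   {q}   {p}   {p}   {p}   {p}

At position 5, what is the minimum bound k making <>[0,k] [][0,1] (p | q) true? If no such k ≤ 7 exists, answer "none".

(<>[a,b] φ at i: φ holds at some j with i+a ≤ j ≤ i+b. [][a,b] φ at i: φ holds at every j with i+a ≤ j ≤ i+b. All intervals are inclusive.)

Scan j = 5,6,… for [][0,1] (p | q):
  j=5: fails
  j=6: fails
  j=7: fails
  j=8: holds
First hit at j=8, so smallest k = 8-5 = 3.

3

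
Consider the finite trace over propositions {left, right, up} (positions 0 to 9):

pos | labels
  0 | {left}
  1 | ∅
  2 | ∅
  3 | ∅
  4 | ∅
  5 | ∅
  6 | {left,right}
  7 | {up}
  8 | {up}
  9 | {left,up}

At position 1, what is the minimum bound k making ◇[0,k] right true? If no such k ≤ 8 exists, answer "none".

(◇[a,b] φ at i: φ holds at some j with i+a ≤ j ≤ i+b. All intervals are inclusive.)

Scan j = 1,2,… for right:
  j=1: fails
  j=2: fails
  j=3: fails
  j=4: fails
  j=5: fails
  j=6: holds
First hit at j=6, so smallest k = 6-1 = 5.

5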